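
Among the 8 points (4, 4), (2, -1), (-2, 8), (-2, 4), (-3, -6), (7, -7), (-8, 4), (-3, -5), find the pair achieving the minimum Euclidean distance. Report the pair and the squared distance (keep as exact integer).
Pair = ((-3, -6), (-3, -5)); squared distance = 1

Compute all C(8, 2) = 28 pairwise squared distances (x_i − x_j)² + (y_i − y_j)². The minimum is 1, attained by the pair ((-3, -6), (-3, -5)).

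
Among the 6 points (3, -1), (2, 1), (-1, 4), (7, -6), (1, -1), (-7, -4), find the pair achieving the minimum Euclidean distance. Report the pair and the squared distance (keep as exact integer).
Pair = ((3, -1), (1, -1)); squared distance = 4

Compute all C(6, 2) = 15 pairwise squared distances (x_i − x_j)² + (y_i − y_j)². The minimum is 4, attained by the pair ((3, -1), (1, -1)).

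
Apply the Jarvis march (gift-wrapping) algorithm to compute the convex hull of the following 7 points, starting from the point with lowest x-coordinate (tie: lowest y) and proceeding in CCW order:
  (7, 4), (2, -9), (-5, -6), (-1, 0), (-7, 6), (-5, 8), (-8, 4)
Hull (CCW) = [(-8, 4), (-5, -6), (2, -9), (7, 4), (-5, 8), (-7, 6)]

Jarvis march: at each step, from the current hull vertex p, select the next vertex q as the point such that every other point lies strictly to the left of (or on) the directed line p → q. (Equivalently: for every other point r, the cross product (q − p) × (r − p) ≥ 0.)
Starting point (lowest x, tie lowest y): (-8, 4). Wrap until returning to start. Resulting hull: (-8, 4), (-5, -6), (2, -9), (7, 4), (-5, 8), (-7, 6).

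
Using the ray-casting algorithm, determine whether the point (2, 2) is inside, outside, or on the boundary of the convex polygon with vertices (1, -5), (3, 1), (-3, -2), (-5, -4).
The point (2, 2) lies strictly outside the polygon

Cast a horizontal ray to the right from the query point and count how many polygon edges it crosses (each edge strictly once or zero times, handled with the usual half-open convention). 
Parity of crossings → even ⇒ outside.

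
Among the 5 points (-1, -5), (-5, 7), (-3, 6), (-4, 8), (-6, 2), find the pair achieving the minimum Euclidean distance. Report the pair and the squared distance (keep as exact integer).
Pair = ((-5, 7), (-4, 8)); squared distance = 2

Compute all C(5, 2) = 10 pairwise squared distances (x_i − x_j)² + (y_i − y_j)². The minimum is 2, attained by the pair ((-5, 7), (-4, 8)).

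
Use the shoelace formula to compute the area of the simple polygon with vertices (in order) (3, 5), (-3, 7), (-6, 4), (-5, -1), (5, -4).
Area = 77

Shoelace formula: Area = (1/2) |Σ_i (x_i · y_{i+1} − x_{i+1} · y_i)| (indices mod n). Compute each cross term:
  (3)(7) − (-3)(5) = 36
  (-3)(4) − (-6)(7) = 30
  (-6)(-1) − (-5)(4) = 26
  (-5)(-4) − (5)(-1) = 25
  (5)(5) − (3)(-4) = 37
Sum = 154, so (signed) Area = 154/2 = 77, |Area| = 77.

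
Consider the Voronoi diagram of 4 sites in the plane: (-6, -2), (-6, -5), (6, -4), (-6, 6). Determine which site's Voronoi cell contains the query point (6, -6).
Nearest site = (6, -4)

The Voronoi cell of site s contains exactly those query points closer to s than to any other site. Compute squared distances from q = (6, -6) to each site:
  (6 − 6)² + (-4 − -6)² = 4
  (-6 − 6)² + (-5 − -6)² = 145
  (-6 − 6)² + (-2 − -6)² = 160
  (-6 − 6)² + (6 − -6)² = 288
Minimum is attained by (6, -4), so q lies in its Voronoi cell.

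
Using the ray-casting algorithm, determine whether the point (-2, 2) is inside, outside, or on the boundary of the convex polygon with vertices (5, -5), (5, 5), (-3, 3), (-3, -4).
The point (-2, 2) lies strictly inside the polygon

Cast a horizontal ray to the right from the query point and count how many polygon edges it crosses (each edge strictly once or zero times, handled with the usual half-open convention). 
Parity of crossings → odd ⇒ inside.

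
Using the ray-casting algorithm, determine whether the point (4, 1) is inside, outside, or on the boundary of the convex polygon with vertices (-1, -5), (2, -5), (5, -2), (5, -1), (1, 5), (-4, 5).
The point (4, 1) lies strictly outside the polygon

Cast a horizontal ray to the right from the query point and count how many polygon edges it crosses (each edge strictly once or zero times, handled with the usual half-open convention). 
Parity of crossings → even ⇒ outside.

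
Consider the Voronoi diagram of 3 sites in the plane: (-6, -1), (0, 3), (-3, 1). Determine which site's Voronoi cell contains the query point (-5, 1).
Nearest site = (-3, 1)

The Voronoi cell of site s contains exactly those query points closer to s than to any other site. Compute squared distances from q = (-5, 1) to each site:
  (-3 − -5)² + (1 − 1)² = 4
  (-6 − -5)² + (-1 − 1)² = 5
  (0 − -5)² + (3 − 1)² = 29
Minimum is attained by (-3, 1), so q lies in its Voronoi cell.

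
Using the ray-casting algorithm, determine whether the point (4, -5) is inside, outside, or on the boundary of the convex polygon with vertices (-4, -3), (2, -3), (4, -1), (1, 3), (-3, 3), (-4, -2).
The point (4, -5) lies strictly outside the polygon

Cast a horizontal ray to the right from the query point and count how many polygon edges it crosses (each edge strictly once or zero times, handled with the usual half-open convention). 
Parity of crossings → even ⇒ outside.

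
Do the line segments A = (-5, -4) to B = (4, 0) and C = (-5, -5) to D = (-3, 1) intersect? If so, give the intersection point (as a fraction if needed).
Yes; intersection at (-106/23, -88/23) (t = 1/23 on AB, s = 9/46 on CD)

Parametrize AB as A + t(B − A) = (-5 + 9 t, -4 + 4 t) and CD as C + s(D − C) = (-5 + 2 s, -5 + 6 s). Solve the linear system for (t, s). Determinant = -46 ≠ 0, so a unique intersection of the containing lines exists. Solution: t = 1/23, s = 9/46 — both in [0, 1], so the segments cross. Intersection point: (-106/23, -88/23).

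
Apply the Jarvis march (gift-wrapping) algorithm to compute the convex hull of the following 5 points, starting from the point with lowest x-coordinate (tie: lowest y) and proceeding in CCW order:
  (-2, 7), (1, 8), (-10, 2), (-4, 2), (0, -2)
Hull (CCW) = [(-10, 2), (0, -2), (1, 8), (-2, 7)]

Jarvis march: at each step, from the current hull vertex p, select the next vertex q as the point such that every other point lies strictly to the left of (or on) the directed line p → q. (Equivalently: for every other point r, the cross product (q − p) × (r − p) ≥ 0.)
Starting point (lowest x, tie lowest y): (-10, 2). Wrap until returning to start. Resulting hull: (-10, 2), (0, -2), (1, 8), (-2, 7).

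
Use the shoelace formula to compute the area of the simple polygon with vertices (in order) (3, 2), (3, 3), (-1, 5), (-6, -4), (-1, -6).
Area = 103/2

Shoelace formula: Area = (1/2) |Σ_i (x_i · y_{i+1} − x_{i+1} · y_i)| (indices mod n). Compute each cross term:
  (3)(3) − (3)(2) = 3
  (3)(5) − (-1)(3) = 18
  (-1)(-4) − (-6)(5) = 34
  (-6)(-6) − (-1)(-4) = 32
  (-1)(2) − (3)(-6) = 16
Sum = 103, so (signed) Area = 103/2 = 103/2, |Area| = 103/2.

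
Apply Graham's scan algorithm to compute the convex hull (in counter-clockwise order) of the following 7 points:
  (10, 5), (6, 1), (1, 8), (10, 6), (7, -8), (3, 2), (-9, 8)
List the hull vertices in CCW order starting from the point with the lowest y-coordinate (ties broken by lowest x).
Hull (CCW) = [(7, -8), (10, 5), (10, 6), (1, 8), (-9, 8)]

Graham scan procedure:
  1. Find the pivot p₀ = point with lowest y (tie → lowest x): (7, -8).
  2. Sort the remaining points by polar angle around p₀.
  3. Walk through sorted points, maintaining a stack; pop the top while the last three entries make a non-left turn (cross product ≤ 0).
  4. Final stack is the convex hull in CCW order: (7, -8), (10, 5), (10, 6), (1, 8), (-9, 8).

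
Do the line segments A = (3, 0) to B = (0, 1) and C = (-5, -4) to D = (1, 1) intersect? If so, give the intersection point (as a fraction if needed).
Yes; intersection at (5/7, 16/21) (t = 16/21 on AB, s = 20/21 on CD)

Parametrize AB as A + t(B − A) = (3 + -3 t, 0 + 1 t) and CD as C + s(D − C) = (-5 + 6 s, -4 + 5 s). Solve the linear system for (t, s). Determinant = 21 ≠ 0, so a unique intersection of the containing lines exists. Solution: t = 16/21, s = 20/21 — both in [0, 1], so the segments cross. Intersection point: (5/7, 16/21).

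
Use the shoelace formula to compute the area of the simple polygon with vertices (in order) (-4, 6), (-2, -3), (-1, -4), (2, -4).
Area = 37/2

Shoelace formula: Area = (1/2) |Σ_i (x_i · y_{i+1} − x_{i+1} · y_i)| (indices mod n). Compute each cross term:
  (-4)(-3) − (-2)(6) = 24
  (-2)(-4) − (-1)(-3) = 5
  (-1)(-4) − (2)(-4) = 12
  (2)(6) − (-4)(-4) = -4
Sum = 37, so (signed) Area = 37/2 = 37/2, |Area| = 37/2.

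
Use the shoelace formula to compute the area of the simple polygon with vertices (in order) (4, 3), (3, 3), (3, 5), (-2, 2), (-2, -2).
Area = 35/2

Shoelace formula: Area = (1/2) |Σ_i (x_i · y_{i+1} − x_{i+1} · y_i)| (indices mod n). Compute each cross term:
  (4)(3) − (3)(3) = 3
  (3)(5) − (3)(3) = 6
  (3)(2) − (-2)(5) = 16
  (-2)(-2) − (-2)(2) = 8
  (-2)(3) − (4)(-2) = 2
Sum = 35, so (signed) Area = 35/2 = 35/2, |Area| = 35/2.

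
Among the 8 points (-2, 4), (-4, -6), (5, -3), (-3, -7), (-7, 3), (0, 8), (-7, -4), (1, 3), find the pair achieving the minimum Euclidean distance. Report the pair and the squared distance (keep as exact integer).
Pair = ((-4, -6), (-3, -7)); squared distance = 2

Compute all C(8, 2) = 28 pairwise squared distances (x_i − x_j)² + (y_i − y_j)². The minimum is 2, attained by the pair ((-4, -6), (-3, -7)).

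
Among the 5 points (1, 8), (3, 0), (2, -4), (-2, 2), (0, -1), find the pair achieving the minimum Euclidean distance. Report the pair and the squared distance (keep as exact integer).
Pair = ((3, 0), (0, -1)); squared distance = 10

Compute all C(5, 2) = 10 pairwise squared distances (x_i − x_j)² + (y_i − y_j)². The minimum is 10, attained by the pair ((3, 0), (0, -1)).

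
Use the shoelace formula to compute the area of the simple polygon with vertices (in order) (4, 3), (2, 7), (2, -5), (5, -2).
Area = 21

Shoelace formula: Area = (1/2) |Σ_i (x_i · y_{i+1} − x_{i+1} · y_i)| (indices mod n). Compute each cross term:
  (4)(7) − (2)(3) = 22
  (2)(-5) − (2)(7) = -24
  (2)(-2) − (5)(-5) = 21
  (5)(3) − (4)(-2) = 23
Sum = 42, so (signed) Area = 42/2 = 21, |Area| = 21.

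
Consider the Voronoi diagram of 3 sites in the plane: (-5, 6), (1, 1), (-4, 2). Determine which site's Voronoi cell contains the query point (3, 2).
Nearest site = (1, 1)

The Voronoi cell of site s contains exactly those query points closer to s than to any other site. Compute squared distances from q = (3, 2) to each site:
  (1 − 3)² + (1 − 2)² = 5
  (-4 − 3)² + (2 − 2)² = 49
  (-5 − 3)² + (6 − 2)² = 80
Minimum is attained by (1, 1), so q lies in its Voronoi cell.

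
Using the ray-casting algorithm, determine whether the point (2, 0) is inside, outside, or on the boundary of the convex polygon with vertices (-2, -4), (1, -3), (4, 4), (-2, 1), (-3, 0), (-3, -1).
The point (2, 0) lies strictly inside the polygon

Cast a horizontal ray to the right from the query point and count how many polygon edges it crosses (each edge strictly once or zero times, handled with the usual half-open convention). 
Parity of crossings → odd ⇒ inside.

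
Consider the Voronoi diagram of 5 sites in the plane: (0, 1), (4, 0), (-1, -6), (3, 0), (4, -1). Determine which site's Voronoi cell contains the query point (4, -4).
Nearest site = (4, -1)

The Voronoi cell of site s contains exactly those query points closer to s than to any other site. Compute squared distances from q = (4, -4) to each site:
  (4 − 4)² + (-1 − -4)² = 9
  (4 − 4)² + (0 − -4)² = 16
  (3 − 4)² + (0 − -4)² = 17
  (-1 − 4)² + (-6 − -4)² = 29
  (0 − 4)² + (1 − -4)² = 41
Minimum is attained by (4, -1), so q lies in its Voronoi cell.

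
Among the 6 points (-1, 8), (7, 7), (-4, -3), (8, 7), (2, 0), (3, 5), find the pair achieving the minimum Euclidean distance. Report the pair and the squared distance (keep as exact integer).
Pair = ((7, 7), (8, 7)); squared distance = 1

Compute all C(6, 2) = 15 pairwise squared distances (x_i − x_j)² + (y_i − y_j)². The minimum is 1, attained by the pair ((7, 7), (8, 7)).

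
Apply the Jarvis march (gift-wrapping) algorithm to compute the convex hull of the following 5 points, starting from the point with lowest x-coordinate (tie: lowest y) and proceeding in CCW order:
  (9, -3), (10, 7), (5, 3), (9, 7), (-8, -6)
Hull (CCW) = [(-8, -6), (9, -3), (10, 7), (9, 7)]

Jarvis march: at each step, from the current hull vertex p, select the next vertex q as the point such that every other point lies strictly to the left of (or on) the directed line p → q. (Equivalently: for every other point r, the cross product (q − p) × (r − p) ≥ 0.)
Starting point (lowest x, tie lowest y): (-8, -6). Wrap until returning to start. Resulting hull: (-8, -6), (9, -3), (10, 7), (9, 7).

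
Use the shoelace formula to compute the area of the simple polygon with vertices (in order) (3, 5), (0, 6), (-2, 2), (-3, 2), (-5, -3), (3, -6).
Area = 123/2

Shoelace formula: Area = (1/2) |Σ_i (x_i · y_{i+1} − x_{i+1} · y_i)| (indices mod n). Compute each cross term:
  (3)(6) − (0)(5) = 18
  (0)(2) − (-2)(6) = 12
  (-2)(2) − (-3)(2) = 2
  (-3)(-3) − (-5)(2) = 19
  (-5)(-6) − (3)(-3) = 39
  (3)(5) − (3)(-6) = 33
Sum = 123, so (signed) Area = 123/2 = 123/2, |Area| = 123/2.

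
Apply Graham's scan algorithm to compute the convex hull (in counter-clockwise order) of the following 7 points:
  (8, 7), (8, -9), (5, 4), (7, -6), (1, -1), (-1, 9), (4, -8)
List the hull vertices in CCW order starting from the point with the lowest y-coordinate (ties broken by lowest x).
Hull (CCW) = [(8, -9), (8, 7), (-1, 9), (1, -1), (4, -8)]

Graham scan procedure:
  1. Find the pivot p₀ = point with lowest y (tie → lowest x): (8, -9).
  2. Sort the remaining points by polar angle around p₀.
  3. Walk through sorted points, maintaining a stack; pop the top while the last three entries make a non-left turn (cross product ≤ 0).
  4. Final stack is the convex hull in CCW order: (8, -9), (8, 7), (-1, 9), (1, -1), (4, -8).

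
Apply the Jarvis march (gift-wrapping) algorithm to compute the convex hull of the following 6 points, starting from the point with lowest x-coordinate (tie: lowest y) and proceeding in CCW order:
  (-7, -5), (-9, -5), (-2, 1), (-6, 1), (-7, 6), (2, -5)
Hull (CCW) = [(-9, -5), (2, -5), (-2, 1), (-7, 6)]

Jarvis march: at each step, from the current hull vertex p, select the next vertex q as the point such that every other point lies strictly to the left of (or on) the directed line p → q. (Equivalently: for every other point r, the cross product (q − p) × (r − p) ≥ 0.)
Starting point (lowest x, tie lowest y): (-9, -5). Wrap until returning to start. Resulting hull: (-9, -5), (2, -5), (-2, 1), (-7, 6).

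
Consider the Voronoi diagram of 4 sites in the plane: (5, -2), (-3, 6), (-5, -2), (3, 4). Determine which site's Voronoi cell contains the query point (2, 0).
Nearest site = (5, -2)

The Voronoi cell of site s contains exactly those query points closer to s than to any other site. Compute squared distances from q = (2, 0) to each site:
  (5 − 2)² + (-2 − 0)² = 13
  (3 − 2)² + (4 − 0)² = 17
  (-5 − 2)² + (-2 − 0)² = 53
  (-3 − 2)² + (6 − 0)² = 61
Minimum is attained by (5, -2), so q lies in its Voronoi cell.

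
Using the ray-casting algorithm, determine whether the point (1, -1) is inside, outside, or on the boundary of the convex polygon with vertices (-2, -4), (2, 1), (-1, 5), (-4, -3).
The point (1, -1) lies strictly outside the polygon

Cast a horizontal ray to the right from the query point and count how many polygon edges it crosses (each edge strictly once or zero times, handled with the usual half-open convention). 
Parity of crossings → even ⇒ outside.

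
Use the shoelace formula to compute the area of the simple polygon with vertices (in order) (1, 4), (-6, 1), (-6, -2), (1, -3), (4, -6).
Area = 91/2

Shoelace formula: Area = (1/2) |Σ_i (x_i · y_{i+1} − x_{i+1} · y_i)| (indices mod n). Compute each cross term:
  (1)(1) − (-6)(4) = 25
  (-6)(-2) − (-6)(1) = 18
  (-6)(-3) − (1)(-2) = 20
  (1)(-6) − (4)(-3) = 6
  (4)(4) − (1)(-6) = 22
Sum = 91, so (signed) Area = 91/2 = 91/2, |Area| = 91/2.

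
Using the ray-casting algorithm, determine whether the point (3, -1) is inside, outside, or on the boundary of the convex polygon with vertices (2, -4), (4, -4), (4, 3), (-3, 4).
The point (3, -1) lies strictly inside the polygon

Cast a horizontal ray to the right from the query point and count how many polygon edges it crosses (each edge strictly once or zero times, handled with the usual half-open convention). 
Parity of crossings → odd ⇒ inside.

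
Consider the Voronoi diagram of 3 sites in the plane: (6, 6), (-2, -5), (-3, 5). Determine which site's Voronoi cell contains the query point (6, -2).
Nearest site = (6, 6)

The Voronoi cell of site s contains exactly those query points closer to s than to any other site. Compute squared distances from q = (6, -2) to each site:
  (6 − 6)² + (6 − -2)² = 64
  (-2 − 6)² + (-5 − -2)² = 73
  (-3 − 6)² + (5 − -2)² = 130
Minimum is attained by (6, 6), so q lies in its Voronoi cell.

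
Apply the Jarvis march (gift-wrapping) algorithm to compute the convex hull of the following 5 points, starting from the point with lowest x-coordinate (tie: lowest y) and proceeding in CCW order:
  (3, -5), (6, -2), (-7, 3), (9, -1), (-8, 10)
Hull (CCW) = [(-8, 10), (-7, 3), (3, -5), (9, -1)]

Jarvis march: at each step, from the current hull vertex p, select the next vertex q as the point such that every other point lies strictly to the left of (or on) the directed line p → q. (Equivalently: for every other point r, the cross product (q − p) × (r − p) ≥ 0.)
Starting point (lowest x, tie lowest y): (-8, 10). Wrap until returning to start. Resulting hull: (-8, 10), (-7, 3), (3, -5), (9, -1).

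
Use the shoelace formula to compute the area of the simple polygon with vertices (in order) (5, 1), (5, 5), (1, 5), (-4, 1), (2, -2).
Area = 79/2

Shoelace formula: Area = (1/2) |Σ_i (x_i · y_{i+1} − x_{i+1} · y_i)| (indices mod n). Compute each cross term:
  (5)(5) − (5)(1) = 20
  (5)(5) − (1)(5) = 20
  (1)(1) − (-4)(5) = 21
  (-4)(-2) − (2)(1) = 6
  (2)(1) − (5)(-2) = 12
Sum = 79, so (signed) Area = 79/2 = 79/2, |Area| = 79/2.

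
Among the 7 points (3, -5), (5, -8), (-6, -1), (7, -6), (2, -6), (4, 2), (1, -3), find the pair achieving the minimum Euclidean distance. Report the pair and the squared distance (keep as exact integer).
Pair = ((3, -5), (2, -6)); squared distance = 2

Compute all C(7, 2) = 21 pairwise squared distances (x_i − x_j)² + (y_i − y_j)². The minimum is 2, attained by the pair ((3, -5), (2, -6)).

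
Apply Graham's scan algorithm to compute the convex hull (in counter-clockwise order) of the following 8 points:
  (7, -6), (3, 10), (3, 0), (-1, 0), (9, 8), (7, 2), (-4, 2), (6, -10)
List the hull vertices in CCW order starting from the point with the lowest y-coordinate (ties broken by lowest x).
Hull (CCW) = [(6, -10), (7, -6), (9, 8), (3, 10), (-4, 2)]

Graham scan procedure:
  1. Find the pivot p₀ = point with lowest y (tie → lowest x): (6, -10).
  2. Sort the remaining points by polar angle around p₀.
  3. Walk through sorted points, maintaining a stack; pop the top while the last three entries make a non-left turn (cross product ≤ 0).
  4. Final stack is the convex hull in CCW order: (6, -10), (7, -6), (9, 8), (3, 10), (-4, 2).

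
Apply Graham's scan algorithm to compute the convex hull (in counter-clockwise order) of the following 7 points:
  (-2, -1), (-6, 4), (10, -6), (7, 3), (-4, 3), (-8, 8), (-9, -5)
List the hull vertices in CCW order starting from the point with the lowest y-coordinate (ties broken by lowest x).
Hull (CCW) = [(10, -6), (7, 3), (-8, 8), (-9, -5)]

Graham scan procedure:
  1. Find the pivot p₀ = point with lowest y (tie → lowest x): (10, -6).
  2. Sort the remaining points by polar angle around p₀.
  3. Walk through sorted points, maintaining a stack; pop the top while the last three entries make a non-left turn (cross product ≤ 0).
  4. Final stack is the convex hull in CCW order: (10, -6), (7, 3), (-8, 8), (-9, -5).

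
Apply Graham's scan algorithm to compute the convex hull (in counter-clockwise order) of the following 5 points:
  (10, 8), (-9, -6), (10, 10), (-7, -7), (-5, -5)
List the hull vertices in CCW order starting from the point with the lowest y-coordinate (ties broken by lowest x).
Hull (CCW) = [(-7, -7), (10, 8), (10, 10), (-9, -6)]

Graham scan procedure:
  1. Find the pivot p₀ = point with lowest y (tie → lowest x): (-7, -7).
  2. Sort the remaining points by polar angle around p₀.
  3. Walk through sorted points, maintaining a stack; pop the top while the last three entries make a non-left turn (cross product ≤ 0).
  4. Final stack is the convex hull in CCW order: (-7, -7), (10, 8), (10, 10), (-9, -6).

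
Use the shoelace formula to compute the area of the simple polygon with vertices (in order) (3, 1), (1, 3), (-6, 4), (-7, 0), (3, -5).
Area = 111/2

Shoelace formula: Area = (1/2) |Σ_i (x_i · y_{i+1} − x_{i+1} · y_i)| (indices mod n). Compute each cross term:
  (3)(3) − (1)(1) = 8
  (1)(4) − (-6)(3) = 22
  (-6)(0) − (-7)(4) = 28
  (-7)(-5) − (3)(0) = 35
  (3)(1) − (3)(-5) = 18
Sum = 111, so (signed) Area = 111/2 = 111/2, |Area| = 111/2.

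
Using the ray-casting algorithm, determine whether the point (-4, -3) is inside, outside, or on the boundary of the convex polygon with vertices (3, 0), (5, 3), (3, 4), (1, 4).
The point (-4, -3) lies strictly outside the polygon

Cast a horizontal ray to the right from the query point and count how many polygon edges it crosses (each edge strictly once or zero times, handled with the usual half-open convention). 
Parity of crossings → even ⇒ outside.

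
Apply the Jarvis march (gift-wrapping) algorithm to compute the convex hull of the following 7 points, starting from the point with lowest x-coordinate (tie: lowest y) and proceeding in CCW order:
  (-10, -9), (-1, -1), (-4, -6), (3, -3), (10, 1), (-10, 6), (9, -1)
Hull (CCW) = [(-10, -9), (9, -1), (10, 1), (-10, 6)]

Jarvis march: at each step, from the current hull vertex p, select the next vertex q as the point such that every other point lies strictly to the left of (or on) the directed line p → q. (Equivalently: for every other point r, the cross product (q − p) × (r − p) ≥ 0.)
Starting point (lowest x, tie lowest y): (-10, -9). Wrap until returning to start. Resulting hull: (-10, -9), (9, -1), (10, 1), (-10, 6).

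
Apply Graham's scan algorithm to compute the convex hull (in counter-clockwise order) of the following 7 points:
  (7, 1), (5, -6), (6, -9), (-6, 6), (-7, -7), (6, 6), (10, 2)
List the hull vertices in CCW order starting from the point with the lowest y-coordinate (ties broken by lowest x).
Hull (CCW) = [(6, -9), (10, 2), (6, 6), (-6, 6), (-7, -7)]

Graham scan procedure:
  1. Find the pivot p₀ = point with lowest y (tie → lowest x): (6, -9).
  2. Sort the remaining points by polar angle around p₀.
  3. Walk through sorted points, maintaining a stack; pop the top while the last three entries make a non-left turn (cross product ≤ 0).
  4. Final stack is the convex hull in CCW order: (6, -9), (10, 2), (6, 6), (-6, 6), (-7, -7).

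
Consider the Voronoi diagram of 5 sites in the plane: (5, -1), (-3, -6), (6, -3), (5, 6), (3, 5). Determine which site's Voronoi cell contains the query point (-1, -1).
Nearest site = (-3, -6)

The Voronoi cell of site s contains exactly those query points closer to s than to any other site. Compute squared distances from q = (-1, -1) to each site:
  (-3 − -1)² + (-6 − -1)² = 29
  (5 − -1)² + (-1 − -1)² = 36
  (3 − -1)² + (5 − -1)² = 52
  (6 − -1)² + (-3 − -1)² = 53
  (5 − -1)² + (6 − -1)² = 85
Minimum is attained by (-3, -6), so q lies in its Voronoi cell.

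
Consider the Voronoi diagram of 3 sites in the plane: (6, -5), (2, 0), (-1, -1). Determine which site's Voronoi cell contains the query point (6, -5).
Nearest site = (6, -5)

The Voronoi cell of site s contains exactly those query points closer to s than to any other site. Compute squared distances from q = (6, -5) to each site:
  (6 − 6)² + (-5 − -5)² = 0
  (2 − 6)² + (0 − -5)² = 41
  (-1 − 6)² + (-1 − -5)² = 65
Minimum is attained by (6, -5), so q lies in its Voronoi cell.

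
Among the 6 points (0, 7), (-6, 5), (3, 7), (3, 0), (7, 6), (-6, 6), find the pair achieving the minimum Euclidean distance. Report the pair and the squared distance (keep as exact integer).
Pair = ((-6, 5), (-6, 6)); squared distance = 1

Compute all C(6, 2) = 15 pairwise squared distances (x_i − x_j)² + (y_i − y_j)². The minimum is 1, attained by the pair ((-6, 5), (-6, 6)).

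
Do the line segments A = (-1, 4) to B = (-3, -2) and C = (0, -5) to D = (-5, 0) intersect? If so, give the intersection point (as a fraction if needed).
Yes; intersection at (-3, -2) (t = 1 on AB, s = 3/5 on CD)

Parametrize AB as A + t(B − A) = (-1 + -2 t, 4 + -6 t) and CD as C + s(D − C) = (0 + -5 s, -5 + 5 s). Solve the linear system for (t, s). Determinant = 40 ≠ 0, so a unique intersection of the containing lines exists. Solution: t = 1, s = 3/5 — both in [0, 1], so the segments cross. Intersection point: (-3, -2).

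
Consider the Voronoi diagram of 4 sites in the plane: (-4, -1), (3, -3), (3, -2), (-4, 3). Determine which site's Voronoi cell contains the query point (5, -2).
Nearest site = (3, -2)

The Voronoi cell of site s contains exactly those query points closer to s than to any other site. Compute squared distances from q = (5, -2) to each site:
  (3 − 5)² + (-2 − -2)² = 4
  (3 − 5)² + (-3 − -2)² = 5
  (-4 − 5)² + (-1 − -2)² = 82
  (-4 − 5)² + (3 − -2)² = 106
Minimum is attained by (3, -2), so q lies in its Voronoi cell.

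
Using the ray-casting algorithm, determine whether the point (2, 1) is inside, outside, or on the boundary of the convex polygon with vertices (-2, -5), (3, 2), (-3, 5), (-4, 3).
The point (2, 1) lies strictly inside the polygon

Cast a horizontal ray to the right from the query point and count how many polygon edges it crosses (each edge strictly once or zero times, handled with the usual half-open convention). 
Parity of crossings → odd ⇒ inside.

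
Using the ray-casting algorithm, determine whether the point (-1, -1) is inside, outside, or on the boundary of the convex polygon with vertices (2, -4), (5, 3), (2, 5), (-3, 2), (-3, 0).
The point (-1, -1) lies strictly inside the polygon

Cast a horizontal ray to the right from the query point and count how many polygon edges it crosses (each edge strictly once or zero times, handled with the usual half-open convention). 
Parity of crossings → odd ⇒ inside.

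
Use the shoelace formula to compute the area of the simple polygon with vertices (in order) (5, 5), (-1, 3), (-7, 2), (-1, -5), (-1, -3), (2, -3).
Area = 54

Shoelace formula: Area = (1/2) |Σ_i (x_i · y_{i+1} − x_{i+1} · y_i)| (indices mod n). Compute each cross term:
  (5)(3) − (-1)(5) = 20
  (-1)(2) − (-7)(3) = 19
  (-7)(-5) − (-1)(2) = 37
  (-1)(-3) − (-1)(-5) = -2
  (-1)(-3) − (2)(-3) = 9
  (2)(5) − (5)(-3) = 25
Sum = 108, so (signed) Area = 108/2 = 54, |Area| = 54.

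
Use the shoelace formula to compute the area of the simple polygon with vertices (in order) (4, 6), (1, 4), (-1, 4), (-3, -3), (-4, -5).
Area = 16

Shoelace formula: Area = (1/2) |Σ_i (x_i · y_{i+1} − x_{i+1} · y_i)| (indices mod n). Compute each cross term:
  (4)(4) − (1)(6) = 10
  (1)(4) − (-1)(4) = 8
  (-1)(-3) − (-3)(4) = 15
  (-3)(-5) − (-4)(-3) = 3
  (-4)(6) − (4)(-5) = -4
Sum = 32, so (signed) Area = 32/2 = 16, |Area| = 16.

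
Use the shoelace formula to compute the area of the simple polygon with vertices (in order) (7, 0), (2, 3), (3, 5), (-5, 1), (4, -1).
Area = 29

Shoelace formula: Area = (1/2) |Σ_i (x_i · y_{i+1} − x_{i+1} · y_i)| (indices mod n). Compute each cross term:
  (7)(3) − (2)(0) = 21
  (2)(5) − (3)(3) = 1
  (3)(1) − (-5)(5) = 28
  (-5)(-1) − (4)(1) = 1
  (4)(0) − (7)(-1) = 7
Sum = 58, so (signed) Area = 58/2 = 29, |Area| = 29.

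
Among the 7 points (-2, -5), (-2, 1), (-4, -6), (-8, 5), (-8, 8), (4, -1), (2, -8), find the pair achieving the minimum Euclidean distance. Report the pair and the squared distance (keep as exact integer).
Pair = ((-2, -5), (-4, -6)); squared distance = 5

Compute all C(7, 2) = 21 pairwise squared distances (x_i − x_j)² + (y_i − y_j)². The minimum is 5, attained by the pair ((-2, -5), (-4, -6)).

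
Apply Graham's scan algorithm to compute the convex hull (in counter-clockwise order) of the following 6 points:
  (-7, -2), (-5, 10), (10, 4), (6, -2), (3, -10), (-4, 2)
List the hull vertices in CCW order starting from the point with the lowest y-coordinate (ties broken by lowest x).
Hull (CCW) = [(3, -10), (10, 4), (-5, 10), (-7, -2)]

Graham scan procedure:
  1. Find the pivot p₀ = point with lowest y (tie → lowest x): (3, -10).
  2. Sort the remaining points by polar angle around p₀.
  3. Walk through sorted points, maintaining a stack; pop the top while the last three entries make a non-left turn (cross product ≤ 0).
  4. Final stack is the convex hull in CCW order: (3, -10), (10, 4), (-5, 10), (-7, -2).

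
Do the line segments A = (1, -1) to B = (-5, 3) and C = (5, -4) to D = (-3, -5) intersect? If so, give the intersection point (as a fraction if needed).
No (intersection of containing lines falls outside at least one segment)

Parametrize and solve: t = -14/19, s = -1/19. At least one of these is outside [0, 1], so the segments do not intersect.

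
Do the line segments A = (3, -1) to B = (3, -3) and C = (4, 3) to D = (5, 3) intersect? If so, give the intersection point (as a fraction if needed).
No (intersection of containing lines falls outside at least one segment)

Parametrize and solve: t = -2, s = -1. At least one of these is outside [0, 1], so the segments do not intersect.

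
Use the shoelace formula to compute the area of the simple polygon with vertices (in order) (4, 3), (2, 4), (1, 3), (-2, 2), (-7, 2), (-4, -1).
Area = 37/2

Shoelace formula: Area = (1/2) |Σ_i (x_i · y_{i+1} − x_{i+1} · y_i)| (indices mod n). Compute each cross term:
  (4)(4) − (2)(3) = 10
  (2)(3) − (1)(4) = 2
  (1)(2) − (-2)(3) = 8
  (-2)(2) − (-7)(2) = 10
  (-7)(-1) − (-4)(2) = 15
  (-4)(3) − (4)(-1) = -8
Sum = 37, so (signed) Area = 37/2 = 37/2, |Area| = 37/2.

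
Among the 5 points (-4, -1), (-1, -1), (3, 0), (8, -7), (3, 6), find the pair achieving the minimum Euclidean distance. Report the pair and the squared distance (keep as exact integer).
Pair = ((-4, -1), (-1, -1)); squared distance = 9

Compute all C(5, 2) = 10 pairwise squared distances (x_i − x_j)² + (y_i − y_j)². The minimum is 9, attained by the pair ((-4, -1), (-1, -1)).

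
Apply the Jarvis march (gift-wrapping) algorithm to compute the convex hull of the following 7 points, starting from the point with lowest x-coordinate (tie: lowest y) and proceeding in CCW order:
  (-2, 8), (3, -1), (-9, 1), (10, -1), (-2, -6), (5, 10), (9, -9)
Hull (CCW) = [(-9, 1), (-2, -6), (9, -9), (10, -1), (5, 10), (-2, 8)]

Jarvis march: at each step, from the current hull vertex p, select the next vertex q as the point such that every other point lies strictly to the left of (or on) the directed line p → q. (Equivalently: for every other point r, the cross product (q − p) × (r − p) ≥ 0.)
Starting point (lowest x, tie lowest y): (-9, 1). Wrap until returning to start. Resulting hull: (-9, 1), (-2, -6), (9, -9), (10, -1), (5, 10), (-2, 8).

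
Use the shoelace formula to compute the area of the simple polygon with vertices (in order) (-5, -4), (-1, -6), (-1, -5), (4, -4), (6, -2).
Area = 31/2

Shoelace formula: Area = (1/2) |Σ_i (x_i · y_{i+1} − x_{i+1} · y_i)| (indices mod n). Compute each cross term:
  (-5)(-6) − (-1)(-4) = 26
  (-1)(-5) − (-1)(-6) = -1
  (-1)(-4) − (4)(-5) = 24
  (4)(-2) − (6)(-4) = 16
  (6)(-4) − (-5)(-2) = -34
Sum = 31, so (signed) Area = 31/2 = 31/2, |Area| = 31/2.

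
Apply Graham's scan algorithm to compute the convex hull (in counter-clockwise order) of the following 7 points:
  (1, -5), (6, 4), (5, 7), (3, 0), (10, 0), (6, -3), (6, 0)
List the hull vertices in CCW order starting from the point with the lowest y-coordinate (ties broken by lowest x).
Hull (CCW) = [(1, -5), (6, -3), (10, 0), (5, 7)]

Graham scan procedure:
  1. Find the pivot p₀ = point with lowest y (tie → lowest x): (1, -5).
  2. Sort the remaining points by polar angle around p₀.
  3. Walk through sorted points, maintaining a stack; pop the top while the last three entries make a non-left turn (cross product ≤ 0).
  4. Final stack is the convex hull in CCW order: (1, -5), (6, -3), (10, 0), (5, 7).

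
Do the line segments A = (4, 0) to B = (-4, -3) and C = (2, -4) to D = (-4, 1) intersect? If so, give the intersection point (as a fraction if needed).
Yes; intersection at (-20/29, -51/29) (t = 17/29 on AB, s = 13/29 on CD)

Parametrize AB as A + t(B − A) = (4 + -8 t, 0 + -3 t) and CD as C + s(D − C) = (2 + -6 s, -4 + 5 s). Solve the linear system for (t, s). Determinant = 58 ≠ 0, so a unique intersection of the containing lines exists. Solution: t = 17/29, s = 13/29 — both in [0, 1], so the segments cross. Intersection point: (-20/29, -51/29).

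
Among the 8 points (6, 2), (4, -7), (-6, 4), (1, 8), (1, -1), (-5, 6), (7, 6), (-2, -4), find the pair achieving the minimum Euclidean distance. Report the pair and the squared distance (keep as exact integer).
Pair = ((-6, 4), (-5, 6)); squared distance = 5

Compute all C(8, 2) = 28 pairwise squared distances (x_i − x_j)² + (y_i − y_j)². The minimum is 5, attained by the pair ((-6, 4), (-5, 6)).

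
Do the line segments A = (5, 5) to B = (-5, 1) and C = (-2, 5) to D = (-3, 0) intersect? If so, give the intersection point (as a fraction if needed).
Yes; intersection at (-60/23, 45/23) (t = 35/46 on AB, s = 14/23 on CD)

Parametrize AB as A + t(B − A) = (5 + -10 t, 5 + -4 t) and CD as C + s(D − C) = (-2 + -1 s, 5 + -5 s). Solve the linear system for (t, s). Determinant = -46 ≠ 0, so a unique intersection of the containing lines exists. Solution: t = 35/46, s = 14/23 — both in [0, 1], so the segments cross. Intersection point: (-60/23, 45/23).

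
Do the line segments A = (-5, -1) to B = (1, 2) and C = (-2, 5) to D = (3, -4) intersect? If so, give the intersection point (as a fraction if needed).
Yes; intersection at (-1/23, 34/23) (t = 19/23 on AB, s = 9/23 on CD)

Parametrize AB as A + t(B − A) = (-5 + 6 t, -1 + 3 t) and CD as C + s(D − C) = (-2 + 5 s, 5 + -9 s). Solve the linear system for (t, s). Determinant = 69 ≠ 0, so a unique intersection of the containing lines exists. Solution: t = 19/23, s = 9/23 — both in [0, 1], so the segments cross. Intersection point: (-1/23, 34/23).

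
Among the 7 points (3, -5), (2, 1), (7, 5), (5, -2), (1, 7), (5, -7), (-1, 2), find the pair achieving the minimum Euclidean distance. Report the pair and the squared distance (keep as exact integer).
Pair = ((3, -5), (5, -7)); squared distance = 8

Compute all C(7, 2) = 21 pairwise squared distances (x_i − x_j)² + (y_i − y_j)². The minimum is 8, attained by the pair ((3, -5), (5, -7)).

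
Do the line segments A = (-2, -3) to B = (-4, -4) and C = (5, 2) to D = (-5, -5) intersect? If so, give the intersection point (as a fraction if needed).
Yes; intersection at (-5/2, -13/4) (t = 1/4 on AB, s = 3/4 on CD)

Parametrize AB as A + t(B − A) = (-2 + -2 t, -3 + -1 t) and CD as C + s(D − C) = (5 + -10 s, 2 + -7 s). Solve the linear system for (t, s). Determinant = -4 ≠ 0, so a unique intersection of the containing lines exists. Solution: t = 1/4, s = 3/4 — both in [0, 1], so the segments cross. Intersection point: (-5/2, -13/4).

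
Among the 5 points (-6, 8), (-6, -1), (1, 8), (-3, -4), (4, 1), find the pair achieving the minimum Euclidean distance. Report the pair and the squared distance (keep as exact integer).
Pair = ((-6, -1), (-3, -4)); squared distance = 18

Compute all C(5, 2) = 10 pairwise squared distances (x_i − x_j)² + (y_i − y_j)². The minimum is 18, attained by the pair ((-6, -1), (-3, -4)).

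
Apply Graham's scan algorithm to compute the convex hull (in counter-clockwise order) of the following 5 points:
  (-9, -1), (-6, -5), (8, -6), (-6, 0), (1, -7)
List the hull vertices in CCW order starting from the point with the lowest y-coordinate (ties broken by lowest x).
Hull (CCW) = [(1, -7), (8, -6), (-6, 0), (-9, -1), (-6, -5)]

Graham scan procedure:
  1. Find the pivot p₀ = point with lowest y (tie → lowest x): (1, -7).
  2. Sort the remaining points by polar angle around p₀.
  3. Walk through sorted points, maintaining a stack; pop the top while the last three entries make a non-left turn (cross product ≤ 0).
  4. Final stack is the convex hull in CCW order: (1, -7), (8, -6), (-6, 0), (-9, -1), (-6, -5).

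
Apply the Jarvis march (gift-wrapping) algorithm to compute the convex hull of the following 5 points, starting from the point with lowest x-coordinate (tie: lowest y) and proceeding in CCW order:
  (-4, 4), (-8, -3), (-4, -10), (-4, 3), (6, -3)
Hull (CCW) = [(-8, -3), (-4, -10), (6, -3), (-4, 4)]

Jarvis march: at each step, from the current hull vertex p, select the next vertex q as the point such that every other point lies strictly to the left of (or on) the directed line p → q. (Equivalently: for every other point r, the cross product (q − p) × (r − p) ≥ 0.)
Starting point (lowest x, tie lowest y): (-8, -3). Wrap until returning to start. Resulting hull: (-8, -3), (-4, -10), (6, -3), (-4, 4).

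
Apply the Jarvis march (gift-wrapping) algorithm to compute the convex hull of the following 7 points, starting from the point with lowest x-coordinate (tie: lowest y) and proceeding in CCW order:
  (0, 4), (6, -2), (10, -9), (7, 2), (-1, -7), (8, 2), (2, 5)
Hull (CCW) = [(-1, -7), (10, -9), (8, 2), (2, 5), (0, 4)]

Jarvis march: at each step, from the current hull vertex p, select the next vertex q as the point such that every other point lies strictly to the left of (or on) the directed line p → q. (Equivalently: for every other point r, the cross product (q − p) × (r − p) ≥ 0.)
Starting point (lowest x, tie lowest y): (-1, -7). Wrap until returning to start. Resulting hull: (-1, -7), (10, -9), (8, 2), (2, 5), (0, 4).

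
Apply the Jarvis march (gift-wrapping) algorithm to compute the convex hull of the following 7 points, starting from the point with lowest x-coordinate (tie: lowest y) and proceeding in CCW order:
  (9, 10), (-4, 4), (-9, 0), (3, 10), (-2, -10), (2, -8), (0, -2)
Hull (CCW) = [(-9, 0), (-2, -10), (2, -8), (9, 10), (3, 10)]

Jarvis march: at each step, from the current hull vertex p, select the next vertex q as the point such that every other point lies strictly to the left of (or on) the directed line p → q. (Equivalently: for every other point r, the cross product (q − p) × (r − p) ≥ 0.)
Starting point (lowest x, tie lowest y): (-9, 0). Wrap until returning to start. Resulting hull: (-9, 0), (-2, -10), (2, -8), (9, 10), (3, 10).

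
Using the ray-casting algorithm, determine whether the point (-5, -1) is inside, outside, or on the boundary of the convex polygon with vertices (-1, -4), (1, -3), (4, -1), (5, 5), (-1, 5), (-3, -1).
The point (-5, -1) lies strictly outside the polygon

Cast a horizontal ray to the right from the query point and count how many polygon edges it crosses (each edge strictly once or zero times, handled with the usual half-open convention). 
Parity of crossings → even ⇒ outside.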